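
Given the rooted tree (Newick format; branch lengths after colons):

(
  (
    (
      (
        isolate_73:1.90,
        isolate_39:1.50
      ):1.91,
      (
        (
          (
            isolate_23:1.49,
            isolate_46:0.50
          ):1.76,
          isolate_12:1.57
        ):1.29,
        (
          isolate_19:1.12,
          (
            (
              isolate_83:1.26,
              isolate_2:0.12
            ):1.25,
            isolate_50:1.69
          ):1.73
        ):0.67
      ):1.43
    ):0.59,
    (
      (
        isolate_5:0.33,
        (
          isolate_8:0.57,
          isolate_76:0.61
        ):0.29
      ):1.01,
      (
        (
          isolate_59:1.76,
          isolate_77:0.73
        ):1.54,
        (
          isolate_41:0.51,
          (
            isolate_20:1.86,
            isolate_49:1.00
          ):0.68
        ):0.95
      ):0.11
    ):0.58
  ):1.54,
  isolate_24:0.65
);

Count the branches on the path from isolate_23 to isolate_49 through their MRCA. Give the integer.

10

The MRCA of isolate_23 and isolate_49 is the node subtending (((isolate_73,isolate_39),(((isolate_23,isolate_46),isolate_12),(isolate_19,((isolate_83,isolate_2),isolate_50)))),((isolate_5,(isolate_8,isolate_76)),((isolate_59,isolate_77),(isolate_41,(isolate_20,isolate_49))))).
From isolate_23 up to that node: 5 branches. From isolate_49 up to the same node: 5 branches. Total: 5 + 5 = 10.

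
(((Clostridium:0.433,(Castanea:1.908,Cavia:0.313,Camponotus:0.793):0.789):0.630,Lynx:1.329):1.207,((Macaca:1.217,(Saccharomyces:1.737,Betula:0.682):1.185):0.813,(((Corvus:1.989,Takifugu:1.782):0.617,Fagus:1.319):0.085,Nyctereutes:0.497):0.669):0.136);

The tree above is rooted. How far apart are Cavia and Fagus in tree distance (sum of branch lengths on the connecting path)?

5.148

The path runs Cavia → … → MRCA → … → Fagus; the MRCA is the root of the tree.
Branch lengths along that path: 0.313 + 0.789 + 0.630 + 1.207 + 0.136 + 0.669 + 0.085 + 1.319 = 5.148.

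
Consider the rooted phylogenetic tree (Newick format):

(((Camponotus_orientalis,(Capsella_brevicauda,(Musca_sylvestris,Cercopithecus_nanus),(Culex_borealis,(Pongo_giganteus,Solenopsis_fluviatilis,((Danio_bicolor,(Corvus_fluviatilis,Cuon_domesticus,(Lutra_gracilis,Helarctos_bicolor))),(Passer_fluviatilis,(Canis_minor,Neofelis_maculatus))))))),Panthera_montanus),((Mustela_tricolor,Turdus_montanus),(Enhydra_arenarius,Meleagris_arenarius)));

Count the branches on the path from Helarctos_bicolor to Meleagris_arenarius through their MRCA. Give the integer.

The MRCA of Helarctos_bicolor and Meleagris_arenarius is the root of the tree.
From Helarctos_bicolor up to that node: 10 branches. From Meleagris_arenarius up to the same node: 3 branches. Total: 10 + 3 = 13.

13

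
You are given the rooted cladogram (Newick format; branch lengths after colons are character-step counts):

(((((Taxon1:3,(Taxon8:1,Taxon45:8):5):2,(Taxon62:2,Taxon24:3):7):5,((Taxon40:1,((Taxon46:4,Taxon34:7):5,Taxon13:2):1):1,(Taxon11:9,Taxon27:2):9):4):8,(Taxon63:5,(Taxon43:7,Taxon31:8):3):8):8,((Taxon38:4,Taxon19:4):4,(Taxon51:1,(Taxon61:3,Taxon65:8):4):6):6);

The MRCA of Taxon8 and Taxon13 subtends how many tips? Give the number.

11

The MRCA of Taxon8 and Taxon13 is the node subtending (((Taxon1,(Taxon8,Taxon45)),(Taxon62,Taxon24)),((Taxon40,((Taxon46,Taxon34),Taxon13)),(Taxon11,Taxon27))).
That clade contains 11 terminal taxa: Taxon1, Taxon11, Taxon13, Taxon24, Taxon27, Taxon34, Taxon40, Taxon45, Taxon46, Taxon62, Taxon8.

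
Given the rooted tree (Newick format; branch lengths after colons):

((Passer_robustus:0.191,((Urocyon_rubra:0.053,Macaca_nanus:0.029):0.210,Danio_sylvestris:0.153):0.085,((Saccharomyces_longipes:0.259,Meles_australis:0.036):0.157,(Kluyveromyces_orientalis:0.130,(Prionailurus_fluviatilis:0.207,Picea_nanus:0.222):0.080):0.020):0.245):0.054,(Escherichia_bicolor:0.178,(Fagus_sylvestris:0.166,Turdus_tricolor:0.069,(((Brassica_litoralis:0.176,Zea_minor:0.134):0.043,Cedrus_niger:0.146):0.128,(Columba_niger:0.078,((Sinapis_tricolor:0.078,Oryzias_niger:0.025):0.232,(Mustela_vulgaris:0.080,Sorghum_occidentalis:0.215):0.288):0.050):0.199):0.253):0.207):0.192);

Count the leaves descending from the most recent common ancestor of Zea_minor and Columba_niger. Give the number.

The MRCA of Zea_minor and Columba_niger is the node subtending (((Brassica_litoralis,Zea_minor),Cedrus_niger),(Columba_niger,((Sinapis_tricolor,Oryzias_niger),(Mustela_vulgaris,Sorghum_occidentalis)))).
That clade contains 8 terminal taxa: Brassica_litoralis, Cedrus_niger, Columba_niger, Mustela_vulgaris, Oryzias_niger, Sinapis_tricolor, Sorghum_occidentalis, Zea_minor.

8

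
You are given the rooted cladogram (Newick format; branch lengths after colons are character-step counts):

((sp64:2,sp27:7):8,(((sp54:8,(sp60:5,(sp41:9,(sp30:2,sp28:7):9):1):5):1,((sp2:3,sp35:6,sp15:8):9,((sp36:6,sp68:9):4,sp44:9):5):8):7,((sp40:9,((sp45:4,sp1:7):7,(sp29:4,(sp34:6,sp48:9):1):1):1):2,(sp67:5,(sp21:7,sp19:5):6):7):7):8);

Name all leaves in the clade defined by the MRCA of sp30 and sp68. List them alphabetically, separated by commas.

Tracing sp30: it sits inside (sp30,sp28).
Tracing sp68: it sits inside (sp36,sp68).
The smallest clade enclosing both is ((sp54,(sp60,(sp41,(sp30,sp28)))),((sp2,sp35,sp15),((sp36,sp68),sp44))); the answer is its 11 terminal taxa in alphabetical order.

sp15, sp2, sp28, sp30, sp35, sp36, sp41, sp44, sp54, sp60, sp68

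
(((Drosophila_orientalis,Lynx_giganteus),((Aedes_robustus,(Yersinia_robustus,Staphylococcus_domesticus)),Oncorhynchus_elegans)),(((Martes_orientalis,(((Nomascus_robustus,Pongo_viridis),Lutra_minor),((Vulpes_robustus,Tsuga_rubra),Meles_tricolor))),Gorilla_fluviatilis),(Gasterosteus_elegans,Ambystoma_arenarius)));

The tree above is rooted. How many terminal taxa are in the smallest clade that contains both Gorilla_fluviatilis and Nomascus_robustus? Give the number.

8

The MRCA of Gorilla_fluviatilis and Nomascus_robustus is the node subtending ((Martes_orientalis,(((Nomascus_robustus,Pongo_viridis),Lutra_minor),((Vulpes_robustus,Tsuga_rubra),Meles_tricolor))),Gorilla_fluviatilis).
That clade contains 8 terminal taxa: Gorilla_fluviatilis, Lutra_minor, Martes_orientalis, Meles_tricolor, Nomascus_robustus, Pongo_viridis, Tsuga_rubra, Vulpes_robustus.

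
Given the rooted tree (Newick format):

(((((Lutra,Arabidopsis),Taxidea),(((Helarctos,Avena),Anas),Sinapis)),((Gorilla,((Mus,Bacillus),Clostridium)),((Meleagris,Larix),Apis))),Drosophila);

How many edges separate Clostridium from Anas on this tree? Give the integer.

The MRCA of Clostridium and Anas is the node subtending ((((Lutra,Arabidopsis),Taxidea),(((Helarctos,Avena),Anas),Sinapis)),((Gorilla,((Mus,Bacillus),Clostridium)),((Meleagris,Larix),Apis))).
From Clostridium up to that node: 4 branches. From Anas up to the same node: 4 branches. Total: 4 + 4 = 8.

8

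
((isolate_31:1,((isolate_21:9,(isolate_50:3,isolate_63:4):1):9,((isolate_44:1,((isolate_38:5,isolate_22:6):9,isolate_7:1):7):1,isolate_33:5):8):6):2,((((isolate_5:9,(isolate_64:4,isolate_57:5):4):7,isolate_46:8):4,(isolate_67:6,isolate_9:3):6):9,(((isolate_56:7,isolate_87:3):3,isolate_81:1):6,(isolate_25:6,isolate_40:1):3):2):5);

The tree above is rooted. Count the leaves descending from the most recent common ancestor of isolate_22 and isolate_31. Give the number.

9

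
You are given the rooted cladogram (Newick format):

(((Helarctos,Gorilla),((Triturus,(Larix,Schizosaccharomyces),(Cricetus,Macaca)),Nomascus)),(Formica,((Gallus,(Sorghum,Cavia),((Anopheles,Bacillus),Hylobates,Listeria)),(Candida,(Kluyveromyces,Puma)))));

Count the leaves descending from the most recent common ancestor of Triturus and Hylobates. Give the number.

The MRCA of Triturus and Hylobates is the root, so the clade is the entire tree.
That clade contains 19 terminal taxa: Anopheles, Bacillus, Candida, Cavia, Cricetus, Formica, Gallus, Gorilla, Helarctos, Hylobates, Kluyveromyces, Larix, Listeria, Macaca, Nomascus, Puma, Schizosaccharomyces, Sorghum, Triturus.

19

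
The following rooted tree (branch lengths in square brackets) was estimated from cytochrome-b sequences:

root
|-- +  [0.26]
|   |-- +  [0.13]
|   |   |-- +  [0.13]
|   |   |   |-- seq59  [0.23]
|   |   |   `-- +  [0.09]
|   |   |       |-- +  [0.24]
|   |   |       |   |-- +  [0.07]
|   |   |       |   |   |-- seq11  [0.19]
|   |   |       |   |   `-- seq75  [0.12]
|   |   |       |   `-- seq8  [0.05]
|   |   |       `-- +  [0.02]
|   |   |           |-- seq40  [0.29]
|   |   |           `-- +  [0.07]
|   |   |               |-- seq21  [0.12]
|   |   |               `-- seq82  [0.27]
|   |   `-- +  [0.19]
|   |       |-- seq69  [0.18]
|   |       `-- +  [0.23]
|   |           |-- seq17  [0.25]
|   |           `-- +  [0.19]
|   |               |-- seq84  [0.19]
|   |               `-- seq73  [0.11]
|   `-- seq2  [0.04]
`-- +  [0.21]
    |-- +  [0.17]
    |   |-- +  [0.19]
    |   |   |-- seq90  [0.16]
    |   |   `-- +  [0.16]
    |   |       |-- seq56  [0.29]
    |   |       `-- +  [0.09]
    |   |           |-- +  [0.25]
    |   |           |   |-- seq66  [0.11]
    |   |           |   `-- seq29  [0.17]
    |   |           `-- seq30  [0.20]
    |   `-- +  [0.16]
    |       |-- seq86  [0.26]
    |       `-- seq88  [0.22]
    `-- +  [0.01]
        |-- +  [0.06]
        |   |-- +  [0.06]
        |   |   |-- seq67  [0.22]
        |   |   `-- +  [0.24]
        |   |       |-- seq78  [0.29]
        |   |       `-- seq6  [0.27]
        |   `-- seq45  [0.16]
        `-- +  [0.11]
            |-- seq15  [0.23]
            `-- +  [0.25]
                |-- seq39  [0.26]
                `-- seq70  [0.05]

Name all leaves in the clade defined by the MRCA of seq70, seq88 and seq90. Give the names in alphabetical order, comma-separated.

Tracing seq70: it sits inside (seq39,seq70).
Tracing seq88: it sits inside (seq86,seq88).
Tracing seq90: it sits inside (seq90,(seq56,((seq66,seq29),seq30))).
The smallest clade enclosing all 3 is (((seq90,(seq56,((seq66,seq29),seq30))),(seq86,seq88)),(((seq67,(seq78,seq6)),seq45),(seq15,(seq39,seq70)))); the answer is its 14 terminal taxa in alphabetical order.

seq15, seq29, seq30, seq39, seq45, seq56, seq6, seq66, seq67, seq70, seq78, seq86, seq88, seq90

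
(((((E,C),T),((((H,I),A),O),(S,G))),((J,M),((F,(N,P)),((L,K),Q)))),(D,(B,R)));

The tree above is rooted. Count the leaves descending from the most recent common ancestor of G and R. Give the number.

20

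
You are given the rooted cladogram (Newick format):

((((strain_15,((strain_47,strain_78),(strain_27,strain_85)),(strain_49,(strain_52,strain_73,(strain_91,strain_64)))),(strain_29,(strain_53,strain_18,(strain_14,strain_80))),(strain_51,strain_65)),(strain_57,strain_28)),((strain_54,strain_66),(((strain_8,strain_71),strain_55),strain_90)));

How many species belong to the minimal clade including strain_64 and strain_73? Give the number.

The MRCA of strain_64 and strain_73 is the node subtending (strain_52,strain_73,(strain_91,strain_64)).
That clade contains 4 terminal taxa: strain_52, strain_64, strain_73, strain_91.

4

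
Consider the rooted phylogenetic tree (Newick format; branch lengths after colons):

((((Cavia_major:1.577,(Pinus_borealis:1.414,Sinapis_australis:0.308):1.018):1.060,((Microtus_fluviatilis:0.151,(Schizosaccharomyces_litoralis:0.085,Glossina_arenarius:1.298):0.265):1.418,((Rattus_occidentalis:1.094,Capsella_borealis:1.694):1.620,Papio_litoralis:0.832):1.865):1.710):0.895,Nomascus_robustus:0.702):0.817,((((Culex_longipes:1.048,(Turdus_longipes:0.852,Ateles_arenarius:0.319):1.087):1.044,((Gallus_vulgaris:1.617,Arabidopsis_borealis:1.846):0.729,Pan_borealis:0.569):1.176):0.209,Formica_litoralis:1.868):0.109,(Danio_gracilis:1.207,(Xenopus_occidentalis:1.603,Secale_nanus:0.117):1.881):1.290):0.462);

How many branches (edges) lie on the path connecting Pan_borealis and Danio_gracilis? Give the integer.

6

The MRCA of Pan_borealis and Danio_gracilis is the node subtending ((((Culex_longipes,(Turdus_longipes,Ateles_arenarius)),((Gallus_vulgaris,Arabidopsis_borealis),Pan_borealis)),Formica_litoralis),(Danio_gracilis,(Xenopus_occidentalis,Secale_nanus))).
From Pan_borealis up to that node: 4 branches. From Danio_gracilis up to the same node: 2 branches. Total: 4 + 2 = 6.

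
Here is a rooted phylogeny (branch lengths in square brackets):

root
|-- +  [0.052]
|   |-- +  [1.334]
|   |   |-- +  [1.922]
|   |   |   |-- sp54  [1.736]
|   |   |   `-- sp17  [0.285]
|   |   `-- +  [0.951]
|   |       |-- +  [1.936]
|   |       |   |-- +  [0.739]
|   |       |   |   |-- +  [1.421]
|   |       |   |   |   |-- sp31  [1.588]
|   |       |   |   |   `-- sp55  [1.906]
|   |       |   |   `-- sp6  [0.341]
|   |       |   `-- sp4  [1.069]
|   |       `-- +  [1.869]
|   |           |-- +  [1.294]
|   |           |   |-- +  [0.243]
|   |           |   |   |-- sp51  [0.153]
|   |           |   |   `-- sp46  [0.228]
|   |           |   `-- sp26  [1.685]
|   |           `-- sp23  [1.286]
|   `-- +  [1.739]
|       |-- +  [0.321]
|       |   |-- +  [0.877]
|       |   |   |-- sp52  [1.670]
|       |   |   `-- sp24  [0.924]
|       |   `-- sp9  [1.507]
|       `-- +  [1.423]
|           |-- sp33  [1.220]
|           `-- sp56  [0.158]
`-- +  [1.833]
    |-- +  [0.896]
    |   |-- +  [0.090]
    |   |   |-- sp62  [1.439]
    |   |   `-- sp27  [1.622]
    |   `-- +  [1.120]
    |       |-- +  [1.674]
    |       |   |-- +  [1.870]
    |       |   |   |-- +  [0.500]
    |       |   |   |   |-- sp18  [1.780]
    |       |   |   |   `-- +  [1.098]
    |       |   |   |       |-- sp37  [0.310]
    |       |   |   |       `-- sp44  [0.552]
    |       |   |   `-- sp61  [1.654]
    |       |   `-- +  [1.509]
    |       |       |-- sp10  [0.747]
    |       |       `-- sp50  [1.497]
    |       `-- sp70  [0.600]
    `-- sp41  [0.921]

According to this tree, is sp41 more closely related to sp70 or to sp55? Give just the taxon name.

sp70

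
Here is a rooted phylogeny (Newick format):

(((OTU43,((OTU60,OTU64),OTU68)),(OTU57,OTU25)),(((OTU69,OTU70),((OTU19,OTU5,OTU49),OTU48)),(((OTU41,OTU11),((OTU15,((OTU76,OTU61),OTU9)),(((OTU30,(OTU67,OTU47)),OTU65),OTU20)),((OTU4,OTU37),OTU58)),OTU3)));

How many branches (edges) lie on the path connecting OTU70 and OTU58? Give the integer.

7

The MRCA of OTU70 and OTU58 is the node subtending (((OTU69,OTU70),((OTU19,OTU5,OTU49),OTU48)),(((OTU41,OTU11),((OTU15,((OTU76,OTU61),OTU9)),(((OTU30,(OTU67,OTU47)),OTU65),OTU20)),((OTU4,OTU37),OTU58)),OTU3)).
From OTU70 up to that node: 3 branches. From OTU58 up to the same node: 4 branches. Total: 3 + 4 = 7.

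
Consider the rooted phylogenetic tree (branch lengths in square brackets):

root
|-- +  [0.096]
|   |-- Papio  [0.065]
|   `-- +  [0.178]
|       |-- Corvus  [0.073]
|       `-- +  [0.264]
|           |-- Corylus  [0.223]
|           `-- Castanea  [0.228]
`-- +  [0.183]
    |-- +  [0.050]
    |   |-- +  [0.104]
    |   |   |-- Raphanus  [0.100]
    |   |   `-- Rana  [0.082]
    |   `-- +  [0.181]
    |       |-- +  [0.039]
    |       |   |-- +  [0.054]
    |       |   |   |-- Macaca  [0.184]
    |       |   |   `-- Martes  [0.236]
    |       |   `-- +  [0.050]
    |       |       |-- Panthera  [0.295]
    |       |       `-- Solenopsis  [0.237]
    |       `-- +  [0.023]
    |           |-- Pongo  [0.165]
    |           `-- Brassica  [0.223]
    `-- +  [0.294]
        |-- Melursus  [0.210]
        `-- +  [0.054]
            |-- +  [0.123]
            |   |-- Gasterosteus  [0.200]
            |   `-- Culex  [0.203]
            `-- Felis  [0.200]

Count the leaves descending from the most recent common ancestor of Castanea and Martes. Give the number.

16

The MRCA of Castanea and Martes is the root, so the clade is the entire tree.
That clade contains 16 terminal taxa: Brassica, Castanea, Corvus, Corylus, Culex, Felis, Gasterosteus, Macaca, Martes, Melursus, Panthera, Papio, Pongo, Rana, Raphanus, Solenopsis.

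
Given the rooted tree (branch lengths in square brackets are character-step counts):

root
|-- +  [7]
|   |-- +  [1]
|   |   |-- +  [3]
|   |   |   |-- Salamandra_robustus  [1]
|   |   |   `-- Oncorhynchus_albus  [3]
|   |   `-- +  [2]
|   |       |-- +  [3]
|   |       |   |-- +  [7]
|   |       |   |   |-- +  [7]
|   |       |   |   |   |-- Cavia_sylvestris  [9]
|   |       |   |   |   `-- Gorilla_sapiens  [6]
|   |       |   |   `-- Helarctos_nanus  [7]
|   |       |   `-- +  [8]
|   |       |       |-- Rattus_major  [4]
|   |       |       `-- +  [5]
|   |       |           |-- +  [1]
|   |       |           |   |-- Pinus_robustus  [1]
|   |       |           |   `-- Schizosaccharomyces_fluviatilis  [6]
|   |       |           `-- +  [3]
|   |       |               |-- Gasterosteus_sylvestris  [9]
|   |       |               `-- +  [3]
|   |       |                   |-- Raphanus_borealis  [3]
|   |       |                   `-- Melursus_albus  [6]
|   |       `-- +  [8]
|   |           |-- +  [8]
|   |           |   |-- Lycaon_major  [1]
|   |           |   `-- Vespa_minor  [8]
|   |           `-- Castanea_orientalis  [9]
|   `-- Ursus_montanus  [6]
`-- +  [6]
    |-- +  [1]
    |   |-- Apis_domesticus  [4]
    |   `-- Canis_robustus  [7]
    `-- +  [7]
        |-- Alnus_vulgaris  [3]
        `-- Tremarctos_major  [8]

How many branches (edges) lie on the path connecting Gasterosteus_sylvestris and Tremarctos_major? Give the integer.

11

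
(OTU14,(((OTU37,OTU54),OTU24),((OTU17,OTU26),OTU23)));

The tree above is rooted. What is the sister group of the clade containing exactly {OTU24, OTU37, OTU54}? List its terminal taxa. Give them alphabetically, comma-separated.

OTU17, OTU23, OTU26

The clade containing exactly {OTU24, OTU37, OTU54} attaches to the tree at the node subtending (((OTU37,OTU54),OTU24),((OTU17,OTU26),OTU23)).
The other lineage descending from that same node — the sister group — is ((OTU17,OTU26),OTU23); its 3 tips in alphabetical order are the answer.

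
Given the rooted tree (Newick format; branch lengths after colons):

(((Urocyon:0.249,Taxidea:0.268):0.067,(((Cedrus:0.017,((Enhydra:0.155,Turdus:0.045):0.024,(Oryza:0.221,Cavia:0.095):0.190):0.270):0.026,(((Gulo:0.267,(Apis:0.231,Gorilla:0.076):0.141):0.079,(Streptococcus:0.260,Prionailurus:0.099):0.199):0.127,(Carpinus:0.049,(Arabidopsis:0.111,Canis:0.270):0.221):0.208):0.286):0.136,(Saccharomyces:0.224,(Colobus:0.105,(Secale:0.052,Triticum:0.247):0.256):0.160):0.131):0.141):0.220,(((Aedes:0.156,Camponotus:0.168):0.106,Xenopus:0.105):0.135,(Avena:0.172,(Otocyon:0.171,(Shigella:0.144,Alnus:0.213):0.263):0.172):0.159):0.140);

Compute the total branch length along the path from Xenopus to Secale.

1.340

The path runs Xenopus → … → MRCA → … → Secale; the MRCA is the root of the tree.
Branch lengths along that path: 0.105 + 0.135 + 0.140 + 0.220 + 0.141 + 0.131 + 0.160 + 0.256 + 0.052 = 1.340.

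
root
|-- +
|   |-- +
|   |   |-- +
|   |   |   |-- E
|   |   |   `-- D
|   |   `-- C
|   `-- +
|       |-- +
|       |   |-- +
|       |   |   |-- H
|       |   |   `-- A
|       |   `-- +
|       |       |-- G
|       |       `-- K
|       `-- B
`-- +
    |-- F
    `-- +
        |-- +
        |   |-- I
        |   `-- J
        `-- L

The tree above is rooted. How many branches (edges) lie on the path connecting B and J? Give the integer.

The MRCA of B and J is the root of the tree.
From B up to that node: 3 branches. From J up to the same node: 4 branches. Total: 3 + 4 = 7.

7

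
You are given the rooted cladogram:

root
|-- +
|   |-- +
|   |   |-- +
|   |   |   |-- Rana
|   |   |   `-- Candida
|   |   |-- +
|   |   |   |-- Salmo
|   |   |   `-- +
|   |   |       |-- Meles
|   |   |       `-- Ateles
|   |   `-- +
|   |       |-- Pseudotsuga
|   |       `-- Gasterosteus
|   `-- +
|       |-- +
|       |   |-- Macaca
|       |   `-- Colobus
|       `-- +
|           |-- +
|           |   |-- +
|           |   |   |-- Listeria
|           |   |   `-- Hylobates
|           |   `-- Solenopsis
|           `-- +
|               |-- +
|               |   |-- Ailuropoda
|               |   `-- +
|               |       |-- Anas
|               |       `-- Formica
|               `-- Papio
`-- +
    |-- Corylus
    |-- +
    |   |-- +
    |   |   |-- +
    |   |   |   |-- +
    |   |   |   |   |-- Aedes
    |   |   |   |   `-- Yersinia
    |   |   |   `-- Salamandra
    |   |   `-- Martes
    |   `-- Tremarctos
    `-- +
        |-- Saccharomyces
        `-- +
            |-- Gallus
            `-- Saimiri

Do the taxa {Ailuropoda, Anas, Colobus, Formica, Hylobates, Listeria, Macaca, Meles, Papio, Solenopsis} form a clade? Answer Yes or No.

No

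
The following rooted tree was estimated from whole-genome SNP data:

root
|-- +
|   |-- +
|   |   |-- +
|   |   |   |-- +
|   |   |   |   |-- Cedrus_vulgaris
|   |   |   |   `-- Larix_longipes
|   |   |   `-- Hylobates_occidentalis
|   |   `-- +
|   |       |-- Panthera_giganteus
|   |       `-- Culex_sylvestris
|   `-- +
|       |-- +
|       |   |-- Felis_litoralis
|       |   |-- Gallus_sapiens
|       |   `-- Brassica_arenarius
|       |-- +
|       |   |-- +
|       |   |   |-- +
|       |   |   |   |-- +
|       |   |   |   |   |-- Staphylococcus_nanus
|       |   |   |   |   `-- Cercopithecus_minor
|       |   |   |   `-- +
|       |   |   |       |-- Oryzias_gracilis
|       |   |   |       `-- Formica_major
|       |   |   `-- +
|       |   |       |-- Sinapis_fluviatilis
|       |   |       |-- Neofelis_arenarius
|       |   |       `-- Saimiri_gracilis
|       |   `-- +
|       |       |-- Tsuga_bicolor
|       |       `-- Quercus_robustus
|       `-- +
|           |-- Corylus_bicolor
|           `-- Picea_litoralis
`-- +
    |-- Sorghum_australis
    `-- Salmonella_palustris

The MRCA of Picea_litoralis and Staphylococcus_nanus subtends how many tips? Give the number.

14

The MRCA of Picea_litoralis and Staphylococcus_nanus is the node subtending ((Felis_litoralis,Gallus_sapiens,Brassica_arenarius),((((Staphylococcus_nanus,Cercopithecus_minor),(Oryzias_gracilis,Formica_major)),(Sinapis_fluviatilis,Neofelis_arenarius,Saimiri_gracilis)),(Tsuga_bicolor,Quercus_robustus)),(Corylus_bicolor,Picea_litoralis)).
That clade contains 14 terminal taxa: Brassica_arenarius, Cercopithecus_minor, Corylus_bicolor, Felis_litoralis, Formica_major, Gallus_sapiens, Neofelis_arenarius, Oryzias_gracilis, Picea_litoralis, Quercus_robustus, Saimiri_gracilis, Sinapis_fluviatilis, Staphylococcus_nanus, Tsuga_bicolor.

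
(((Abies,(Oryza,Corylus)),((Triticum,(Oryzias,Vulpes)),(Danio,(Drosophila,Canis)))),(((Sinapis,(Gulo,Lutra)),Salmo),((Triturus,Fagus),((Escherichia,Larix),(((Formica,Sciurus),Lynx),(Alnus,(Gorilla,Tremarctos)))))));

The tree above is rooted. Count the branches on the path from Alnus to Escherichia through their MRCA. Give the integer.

5

The MRCA of Alnus and Escherichia is the node subtending ((Escherichia,Larix),(((Formica,Sciurus),Lynx),(Alnus,(Gorilla,Tremarctos)))).
From Alnus up to that node: 3 branches. From Escherichia up to the same node: 2 branches. Total: 3 + 2 = 5.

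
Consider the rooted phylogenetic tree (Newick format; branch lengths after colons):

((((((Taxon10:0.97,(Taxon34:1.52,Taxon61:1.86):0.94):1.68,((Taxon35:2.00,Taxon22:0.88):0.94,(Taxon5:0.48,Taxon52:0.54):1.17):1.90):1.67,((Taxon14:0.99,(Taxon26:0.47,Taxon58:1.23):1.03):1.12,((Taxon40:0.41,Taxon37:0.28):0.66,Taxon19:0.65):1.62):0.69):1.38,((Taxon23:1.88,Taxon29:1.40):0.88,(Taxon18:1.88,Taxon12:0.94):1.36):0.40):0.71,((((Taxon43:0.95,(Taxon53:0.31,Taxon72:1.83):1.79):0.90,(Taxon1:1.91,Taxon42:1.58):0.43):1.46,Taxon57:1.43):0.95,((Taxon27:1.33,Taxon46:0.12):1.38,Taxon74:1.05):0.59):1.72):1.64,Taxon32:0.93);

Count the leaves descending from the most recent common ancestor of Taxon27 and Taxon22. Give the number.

26

The MRCA of Taxon27 and Taxon22 is the node subtending (((((Taxon10,(Taxon34,Taxon61)),((Taxon35,Taxon22),(Taxon5,Taxon52))),((Taxon14,(Taxon26,Taxon58)),((Taxon40,Taxon37),Taxon19))),((Taxon23,Taxon29),(Taxon18,Taxon12))),((((Taxon43,(Taxon53,Taxon72)),(Taxon1,Taxon42)),Taxon57),((Taxon27,Taxon46),Taxon74))).
That clade contains 26 terminal taxa: Taxon1, Taxon10, Taxon12, Taxon14, Taxon18, Taxon19, Taxon22, Taxon23, Taxon26, Taxon27, Taxon29, Taxon34, Taxon35, Taxon37, Taxon40, Taxon42, Taxon43, Taxon46, Taxon5, Taxon52, Taxon53, Taxon57, Taxon58, Taxon61, Taxon72, Taxon74.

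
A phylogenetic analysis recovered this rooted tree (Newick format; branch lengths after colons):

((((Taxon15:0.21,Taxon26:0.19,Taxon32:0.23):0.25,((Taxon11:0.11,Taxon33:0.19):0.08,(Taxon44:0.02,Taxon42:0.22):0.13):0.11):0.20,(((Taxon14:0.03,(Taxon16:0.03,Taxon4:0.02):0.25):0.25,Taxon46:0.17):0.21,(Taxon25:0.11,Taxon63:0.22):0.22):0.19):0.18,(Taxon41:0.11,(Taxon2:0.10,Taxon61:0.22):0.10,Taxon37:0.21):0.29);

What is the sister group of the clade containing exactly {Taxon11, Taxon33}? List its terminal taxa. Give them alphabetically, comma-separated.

Taxon42, Taxon44

The clade containing exactly {Taxon11, Taxon33} attaches to the tree at the node subtending ((Taxon11,Taxon33),(Taxon44,Taxon42)).
The other lineage descending from that same node — the sister group — is (Taxon44,Taxon42); its 2 tips in alphabetical order are the answer.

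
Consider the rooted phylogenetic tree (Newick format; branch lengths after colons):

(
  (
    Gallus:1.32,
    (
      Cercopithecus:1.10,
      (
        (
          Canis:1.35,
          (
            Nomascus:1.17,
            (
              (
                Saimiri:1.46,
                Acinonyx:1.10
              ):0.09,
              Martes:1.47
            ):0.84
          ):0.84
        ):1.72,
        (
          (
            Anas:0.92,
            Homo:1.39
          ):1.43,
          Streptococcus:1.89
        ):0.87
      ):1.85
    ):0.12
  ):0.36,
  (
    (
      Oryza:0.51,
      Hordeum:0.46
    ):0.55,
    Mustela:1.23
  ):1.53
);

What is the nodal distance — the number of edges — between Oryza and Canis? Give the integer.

The MRCA of Oryza and Canis is the root of the tree.
From Oryza up to that node: 3 branches. From Canis up to the same node: 5 branches. Total: 3 + 5 = 8.

8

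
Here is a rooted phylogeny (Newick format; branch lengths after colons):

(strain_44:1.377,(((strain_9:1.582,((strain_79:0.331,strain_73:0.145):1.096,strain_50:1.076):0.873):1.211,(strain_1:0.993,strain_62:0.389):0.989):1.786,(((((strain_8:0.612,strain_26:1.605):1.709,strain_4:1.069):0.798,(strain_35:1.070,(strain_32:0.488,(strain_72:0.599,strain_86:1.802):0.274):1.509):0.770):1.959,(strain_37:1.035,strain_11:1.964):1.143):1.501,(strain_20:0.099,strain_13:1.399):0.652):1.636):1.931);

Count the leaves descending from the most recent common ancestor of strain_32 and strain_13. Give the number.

11

The MRCA of strain_32 and strain_13 is the node subtending (((((strain_8,strain_26),strain_4),(strain_35,(strain_32,(strain_72,strain_86)))),(strain_37,strain_11)),(strain_20,strain_13)).
That clade contains 11 terminal taxa: strain_11, strain_13, strain_20, strain_26, strain_32, strain_35, strain_37, strain_4, strain_72, strain_8, strain_86.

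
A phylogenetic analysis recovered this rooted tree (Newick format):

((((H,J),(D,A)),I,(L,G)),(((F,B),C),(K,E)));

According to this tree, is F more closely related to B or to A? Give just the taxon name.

The MRCA of F and B subtends (F,B) (2 taxa).
The MRCA of F and A is the root, subtending the entire tree (12 taxa).
The first is nested inside the second, so F shares a more recent common ancestor with B.

B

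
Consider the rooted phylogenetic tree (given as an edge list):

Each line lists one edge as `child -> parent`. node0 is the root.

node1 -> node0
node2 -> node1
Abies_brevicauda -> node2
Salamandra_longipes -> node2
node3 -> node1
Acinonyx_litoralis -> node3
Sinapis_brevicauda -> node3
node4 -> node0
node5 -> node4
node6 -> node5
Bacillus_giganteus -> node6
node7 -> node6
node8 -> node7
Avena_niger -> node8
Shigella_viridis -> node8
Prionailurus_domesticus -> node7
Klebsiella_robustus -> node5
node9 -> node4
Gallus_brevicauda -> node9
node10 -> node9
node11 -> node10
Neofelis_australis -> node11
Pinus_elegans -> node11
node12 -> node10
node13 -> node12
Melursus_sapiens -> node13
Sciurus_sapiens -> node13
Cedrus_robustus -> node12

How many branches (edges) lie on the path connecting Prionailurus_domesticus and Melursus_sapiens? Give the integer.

9

The MRCA of Prionailurus_domesticus and Melursus_sapiens is the node subtending (((Bacillus_giganteus,((Avena_niger,Shigella_viridis),Prionailurus_domesticus)),Klebsiella_robustus),(Gallus_brevicauda,((Neofelis_australis,Pinus_elegans),((Melursus_sapiens,Sciurus_sapiens),Cedrus_robustus)))).
From Prionailurus_domesticus up to that node: 4 branches. From Melursus_sapiens up to the same node: 5 branches. Total: 4 + 5 = 9.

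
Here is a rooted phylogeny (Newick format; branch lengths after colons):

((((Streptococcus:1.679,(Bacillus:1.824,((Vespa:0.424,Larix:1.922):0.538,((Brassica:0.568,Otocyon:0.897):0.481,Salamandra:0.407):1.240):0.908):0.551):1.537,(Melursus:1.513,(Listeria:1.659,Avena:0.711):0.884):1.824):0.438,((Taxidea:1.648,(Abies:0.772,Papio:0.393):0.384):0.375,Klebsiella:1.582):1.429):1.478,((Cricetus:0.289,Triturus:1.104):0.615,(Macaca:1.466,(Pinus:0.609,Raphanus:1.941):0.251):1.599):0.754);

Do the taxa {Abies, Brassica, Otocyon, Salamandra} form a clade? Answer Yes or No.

No

The MRCA of the listed taxa subtends (((Streptococcus,(Bacillus,((Vespa,Larix),((Brassica,Otocyon),Salamandra)))),(Melursus,(Listeria,Avena))),((Taxidea,(Abies,Papio)),Klebsiella)).
That clade also contains Avena, Bacillus, Klebsiella, Larix, Listeria, Melursus, Papio, Streptococcus, Taxidea, Vespa, which are not in the proposed group, so the group is not monophyletic.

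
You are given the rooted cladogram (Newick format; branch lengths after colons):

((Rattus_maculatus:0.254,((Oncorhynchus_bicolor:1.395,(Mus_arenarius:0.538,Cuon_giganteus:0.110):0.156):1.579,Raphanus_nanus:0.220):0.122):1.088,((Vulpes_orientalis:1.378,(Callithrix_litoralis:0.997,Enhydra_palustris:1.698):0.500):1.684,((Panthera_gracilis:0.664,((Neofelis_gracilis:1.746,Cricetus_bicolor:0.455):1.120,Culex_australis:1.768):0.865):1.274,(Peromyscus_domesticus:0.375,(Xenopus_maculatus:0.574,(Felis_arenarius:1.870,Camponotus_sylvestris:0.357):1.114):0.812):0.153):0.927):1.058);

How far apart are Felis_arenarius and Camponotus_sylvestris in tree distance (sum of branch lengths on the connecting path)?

2.227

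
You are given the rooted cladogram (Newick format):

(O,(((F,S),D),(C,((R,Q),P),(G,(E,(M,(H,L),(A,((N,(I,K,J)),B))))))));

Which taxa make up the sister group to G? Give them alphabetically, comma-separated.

G attaches to the tree at the node subtending (G,(E,(M,(H,L),(A,((N,(I,K,J)),B))))).
The other lineage descending from that same node — the sister group — is (E,(M,(H,L),(A,((N,(I,K,J)),B)))); its 10 tips in alphabetical order are the answer.

A, B, E, H, I, J, K, L, M, N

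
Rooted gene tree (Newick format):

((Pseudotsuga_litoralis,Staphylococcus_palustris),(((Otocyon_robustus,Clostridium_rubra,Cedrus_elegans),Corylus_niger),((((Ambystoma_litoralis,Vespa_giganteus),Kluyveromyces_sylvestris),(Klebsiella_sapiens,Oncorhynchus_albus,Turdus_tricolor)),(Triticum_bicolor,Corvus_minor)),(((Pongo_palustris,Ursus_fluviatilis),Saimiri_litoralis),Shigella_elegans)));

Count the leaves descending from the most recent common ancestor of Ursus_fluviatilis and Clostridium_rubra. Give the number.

The MRCA of Ursus_fluviatilis and Clostridium_rubra is the node subtending (((Otocyon_robustus,Clostridium_rubra,Cedrus_elegans),Corylus_niger),((((Ambystoma_litoralis,Vespa_giganteus),Kluyveromyces_sylvestris),(Klebsiella_sapiens,Oncorhynchus_albus,Turdus_tricolor)),(Triticum_bicolor,Corvus_minor)),(((Pongo_palustris,Ursus_fluviatilis),Saimiri_litoralis),Shigella_elegans)).
That clade contains 16 terminal taxa: Ambystoma_litoralis, Cedrus_elegans, Clostridium_rubra, Corvus_minor, Corylus_niger, Klebsiella_sapiens, Kluyveromyces_sylvestris, Oncorhynchus_albus, Otocyon_robustus, Pongo_palustris, Saimiri_litoralis, Shigella_elegans, Triticum_bicolor, Turdus_tricolor, Ursus_fluviatilis, Vespa_giganteus.

16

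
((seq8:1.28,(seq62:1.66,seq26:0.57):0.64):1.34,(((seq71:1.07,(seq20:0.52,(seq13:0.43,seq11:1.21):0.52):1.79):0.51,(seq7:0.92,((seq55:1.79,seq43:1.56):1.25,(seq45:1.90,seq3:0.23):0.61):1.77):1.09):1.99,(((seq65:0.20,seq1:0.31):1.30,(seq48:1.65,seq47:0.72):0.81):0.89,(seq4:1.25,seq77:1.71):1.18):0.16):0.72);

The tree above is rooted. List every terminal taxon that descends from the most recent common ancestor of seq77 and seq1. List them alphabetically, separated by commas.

seq1, seq4, seq47, seq48, seq65, seq77

Tracing seq77: it sits inside (seq4,seq77).
Tracing seq1: it sits inside (seq65,seq1).
The smallest clade enclosing both is (((seq65,seq1),(seq48,seq47)),(seq4,seq77)); the answer is its 6 terminal taxa in alphabetical order.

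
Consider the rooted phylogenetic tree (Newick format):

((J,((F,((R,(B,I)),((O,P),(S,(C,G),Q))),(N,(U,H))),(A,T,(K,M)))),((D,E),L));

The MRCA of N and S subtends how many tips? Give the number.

13

The MRCA of N and S is the node subtending (F,((R,(B,I)),((O,P),(S,(C,G),Q))),(N,(U,H))).
That clade contains 13 terminal taxa: B, C, F, G, H, I, N, O, P, Q, R, S, U.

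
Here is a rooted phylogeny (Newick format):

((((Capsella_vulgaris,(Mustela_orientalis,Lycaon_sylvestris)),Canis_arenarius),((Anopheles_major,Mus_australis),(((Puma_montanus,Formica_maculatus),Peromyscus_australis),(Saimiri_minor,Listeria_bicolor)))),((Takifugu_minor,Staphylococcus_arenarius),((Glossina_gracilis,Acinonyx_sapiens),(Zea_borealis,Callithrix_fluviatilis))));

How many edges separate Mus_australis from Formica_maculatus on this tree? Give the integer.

The MRCA of Mus_australis and Formica_maculatus is the node subtending ((Anopheles_major,Mus_australis),(((Puma_montanus,Formica_maculatus),Peromyscus_australis),(Saimiri_minor,Listeria_bicolor))).
From Mus_australis up to that node: 2 branches. From Formica_maculatus up to the same node: 4 branches. Total: 2 + 4 = 6.

6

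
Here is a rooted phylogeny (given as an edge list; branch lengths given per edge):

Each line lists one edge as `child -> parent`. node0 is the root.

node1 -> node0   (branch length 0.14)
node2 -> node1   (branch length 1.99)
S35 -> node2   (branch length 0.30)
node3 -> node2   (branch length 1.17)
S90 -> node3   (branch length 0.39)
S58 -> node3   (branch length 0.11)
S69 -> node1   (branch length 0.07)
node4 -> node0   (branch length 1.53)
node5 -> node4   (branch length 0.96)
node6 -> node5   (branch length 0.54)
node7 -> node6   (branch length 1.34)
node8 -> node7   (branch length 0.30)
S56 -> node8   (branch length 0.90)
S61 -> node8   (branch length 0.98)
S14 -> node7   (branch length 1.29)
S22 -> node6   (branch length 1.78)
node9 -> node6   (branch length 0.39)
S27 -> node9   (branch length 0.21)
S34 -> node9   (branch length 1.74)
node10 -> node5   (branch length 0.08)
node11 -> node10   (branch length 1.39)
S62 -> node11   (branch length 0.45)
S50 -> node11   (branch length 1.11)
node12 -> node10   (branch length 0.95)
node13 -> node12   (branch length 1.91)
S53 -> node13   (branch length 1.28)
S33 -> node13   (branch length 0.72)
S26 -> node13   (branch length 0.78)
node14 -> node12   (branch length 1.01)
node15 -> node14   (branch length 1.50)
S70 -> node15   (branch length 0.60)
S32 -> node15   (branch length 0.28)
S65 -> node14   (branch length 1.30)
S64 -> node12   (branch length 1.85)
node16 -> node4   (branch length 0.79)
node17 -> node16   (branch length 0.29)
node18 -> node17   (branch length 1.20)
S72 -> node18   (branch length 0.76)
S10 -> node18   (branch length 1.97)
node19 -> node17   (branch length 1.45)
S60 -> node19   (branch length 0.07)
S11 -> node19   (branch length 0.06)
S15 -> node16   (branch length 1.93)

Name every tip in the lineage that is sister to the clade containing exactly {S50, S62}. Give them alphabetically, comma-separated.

The clade containing exactly {S50, S62} attaches to the tree at the node subtending ((S62,S50),((S53,S33,S26),((S70,S32),S65),S64)).
The other lineage descending from that same node — the sister group — is ((S53,S33,S26),((S70,S32),S65),S64); its 7 tips in alphabetical order are the answer.

S26, S32, S33, S53, S64, S65, S70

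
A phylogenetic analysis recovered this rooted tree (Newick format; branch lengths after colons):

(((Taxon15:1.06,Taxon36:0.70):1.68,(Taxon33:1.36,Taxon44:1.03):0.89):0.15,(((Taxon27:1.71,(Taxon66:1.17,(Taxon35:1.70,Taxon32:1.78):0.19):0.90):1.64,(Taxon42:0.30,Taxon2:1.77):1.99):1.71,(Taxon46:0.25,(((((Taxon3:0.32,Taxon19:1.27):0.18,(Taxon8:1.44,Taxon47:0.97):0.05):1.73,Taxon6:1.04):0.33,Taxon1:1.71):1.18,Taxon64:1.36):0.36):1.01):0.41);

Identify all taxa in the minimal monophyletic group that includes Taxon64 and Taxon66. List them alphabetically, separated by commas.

Tracing Taxon64: it sits inside (((((Taxon3,Taxon19),(Taxon8,Taxon47)),Taxon6),Taxon1),Taxon64).
Tracing Taxon66: it sits inside (Taxon66,(Taxon35,Taxon32)).
The smallest clade enclosing both is (((Taxon27,(Taxon66,(Taxon35,Taxon32))),(Taxon42,Taxon2)),(Taxon46,(((((Taxon3,Taxon19),(Taxon8,Taxon47)),Taxon6),Taxon1),Taxon64))); the answer is its 14 terminal taxa in alphabetical order.

Taxon1, Taxon19, Taxon2, Taxon27, Taxon3, Taxon32, Taxon35, Taxon42, Taxon46, Taxon47, Taxon6, Taxon64, Taxon66, Taxon8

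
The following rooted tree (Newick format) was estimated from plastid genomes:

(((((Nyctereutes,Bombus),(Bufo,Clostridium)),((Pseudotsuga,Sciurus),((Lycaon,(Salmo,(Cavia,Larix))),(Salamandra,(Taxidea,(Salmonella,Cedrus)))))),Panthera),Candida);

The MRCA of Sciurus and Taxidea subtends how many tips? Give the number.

10

The MRCA of Sciurus and Taxidea is the node subtending ((Pseudotsuga,Sciurus),((Lycaon,(Salmo,(Cavia,Larix))),(Salamandra,(Taxidea,(Salmonella,Cedrus))))).
That clade contains 10 terminal taxa: Cavia, Cedrus, Larix, Lycaon, Pseudotsuga, Salamandra, Salmo, Salmonella, Sciurus, Taxidea.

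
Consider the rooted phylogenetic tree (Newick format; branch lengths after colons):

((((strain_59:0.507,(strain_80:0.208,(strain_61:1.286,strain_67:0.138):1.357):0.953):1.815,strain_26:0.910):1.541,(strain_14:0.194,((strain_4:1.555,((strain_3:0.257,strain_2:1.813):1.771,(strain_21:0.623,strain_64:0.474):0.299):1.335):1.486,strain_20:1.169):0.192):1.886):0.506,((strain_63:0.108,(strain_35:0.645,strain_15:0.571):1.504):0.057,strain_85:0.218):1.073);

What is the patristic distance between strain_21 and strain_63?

The path runs strain_21 → … → MRCA → … → strain_63; the MRCA is the root of the tree.
Branch lengths along that path: 0.623 + 0.299 + 1.335 + 1.486 + 0.192 + 1.886 + 0.506 + 1.073 + 0.057 + 0.108 = 7.565.

7.565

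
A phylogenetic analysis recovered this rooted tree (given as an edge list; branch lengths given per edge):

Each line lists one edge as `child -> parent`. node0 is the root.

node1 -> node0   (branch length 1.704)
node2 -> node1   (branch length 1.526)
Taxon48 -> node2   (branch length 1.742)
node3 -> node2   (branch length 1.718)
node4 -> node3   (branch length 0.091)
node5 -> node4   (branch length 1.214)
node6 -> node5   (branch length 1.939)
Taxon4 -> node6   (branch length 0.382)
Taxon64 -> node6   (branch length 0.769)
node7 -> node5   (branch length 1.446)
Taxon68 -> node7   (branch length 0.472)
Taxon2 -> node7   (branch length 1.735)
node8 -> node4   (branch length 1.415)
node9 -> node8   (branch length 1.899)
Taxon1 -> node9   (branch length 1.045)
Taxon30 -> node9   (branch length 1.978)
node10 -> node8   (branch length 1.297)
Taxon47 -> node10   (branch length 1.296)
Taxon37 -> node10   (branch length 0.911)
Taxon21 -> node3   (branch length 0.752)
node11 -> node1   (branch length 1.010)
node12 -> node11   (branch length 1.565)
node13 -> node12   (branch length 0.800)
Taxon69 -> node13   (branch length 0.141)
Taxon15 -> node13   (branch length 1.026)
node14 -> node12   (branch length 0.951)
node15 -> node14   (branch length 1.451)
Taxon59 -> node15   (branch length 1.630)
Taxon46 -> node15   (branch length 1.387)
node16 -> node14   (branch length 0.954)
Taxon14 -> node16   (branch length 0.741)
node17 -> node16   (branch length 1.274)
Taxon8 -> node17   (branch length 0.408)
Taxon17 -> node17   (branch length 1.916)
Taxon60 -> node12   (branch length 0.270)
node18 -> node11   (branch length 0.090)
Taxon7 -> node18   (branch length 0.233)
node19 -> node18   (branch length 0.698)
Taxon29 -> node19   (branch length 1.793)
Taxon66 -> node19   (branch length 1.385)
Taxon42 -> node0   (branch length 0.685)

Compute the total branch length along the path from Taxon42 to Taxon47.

9.732

The path runs Taxon42 → … → MRCA → … → Taxon47; the MRCA is the root of the tree.
Branch lengths along that path: 0.685 + 1.704 + 1.526 + 1.718 + 0.091 + 1.415 + 1.297 + 1.296 = 9.732.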